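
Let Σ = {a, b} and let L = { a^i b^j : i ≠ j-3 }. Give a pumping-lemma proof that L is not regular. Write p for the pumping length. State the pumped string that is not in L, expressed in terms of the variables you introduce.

a^{p+p!} b^{p+p!+3}

Toward a contradiction, assume L is regular with pumping length p.
Choose w = a^p b^{p+p!+3}. Since p ≠ (p+p!+3)-3 = p+p!, w ∈ L; and |w| ≥ p.
By the pumping lemma, w = xyz with |xy| ≤ p and |y| > 0.
The first p characters of w are a's, so xy (and hence y) consists only of a's. Write y = a^k, 1 ≤ k ≤ p.
Since 1 ≤ k ≤ p, k divides p!; set t = 1 + p!/k. Then xy^t z has p + (p!/k)·k = p + p! copies of a. Now the a-count is p+p! and (b-count)-3 = (p+p!+3)-3 = p+p!, so i ≠ j-3 fails. So xy^t z = a^{p+p!} b^{p+p!+3} ∉ L.
Contradiction. Therefore L is not regular.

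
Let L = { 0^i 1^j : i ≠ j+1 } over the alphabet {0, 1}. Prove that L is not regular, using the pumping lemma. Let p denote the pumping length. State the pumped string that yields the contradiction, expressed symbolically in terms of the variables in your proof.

Toward a contradiction, assume L is regular with pumping length p.
Choose w = 0^p 1^{p+p!-1}. Since p ≠ (p+p!-1)+1 = p+p!, w ∈ L; and |w| ≥ p.
The pumping lemma gives a decomposition w = xyz where |xy| ≤ p and |y| > 0.
Because |xy| ≤ p and w begins with p copies of 0, we have y = 0^k with 1 ≤ k ≤ p.
Since 1 ≤ k ≤ p, k divides p!; set t = 1 + p!/k. Then xy^t z has p + (p!/k)·k = p + p! copies of 0. Now the 0-count is p+p! and (1-count)+1 = (p+p!-1)+1 = p+p!, so i ≠ j+1 fails. So xy^t z = 0^{p+p!} 1^{p+p!-1} ∉ L.
Contradiction. Therefore L is not regular.

0^{p+p!} 1^{p+p!-1}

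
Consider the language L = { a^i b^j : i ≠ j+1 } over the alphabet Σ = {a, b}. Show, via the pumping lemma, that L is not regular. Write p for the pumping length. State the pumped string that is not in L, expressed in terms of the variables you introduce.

a^{p+p!} b^{p+p!-1}

Assume L is regular. Let p be the pumping length given by the pumping lemma.
Choose w = a^p b^{p+p!-1}. Since p ≠ (p+p!-1)+1 = p+p!, w ∈ L; and |w| ≥ p.
By the pumping lemma, w = xyz with |xy| ≤ p and y is nonempty.
Since the first p symbols of w are all a's and |xy| ≤ p, y lies entirely in the leading a-block: y = a^k for some k with 1 ≤ k ≤ p.
Since 1 ≤ k ≤ p, k divides p!; set t = 1 + p!/k. Then xy^t z has p + (p!/k)·k = p + p! copies of a. Now the a-count is p+p! and (b-count)+1 = (p+p!-1)+1 = p+p!, so i ≠ j+1 fails. So xy^t z = a^{p+p!} b^{p+p!-1} ∉ L.
This contradicts the pumping lemma, so L is not regular.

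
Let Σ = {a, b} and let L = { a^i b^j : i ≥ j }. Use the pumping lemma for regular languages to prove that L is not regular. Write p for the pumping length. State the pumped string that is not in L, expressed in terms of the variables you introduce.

a^{p-k} b^p

Assume L is regular. Let p be the pumping length given by the pumping lemma.
Choose w = a^p b^p ∈ L, with |w| = 2p ≥ p.
Write w = xyz as guaranteed by the lemma, with |xy| ≤ p and |y| ≥ 1.
The first p characters of w are a's, so xy (and hence y) consists only of a's. Write y = a^k, 1 ≤ k ≤ p.
Consider xy^0z = xz = a^{p-k} b^p. Since k ≥ 1, the a-count p-k is less than p, so i ≥ j fails; thus xz ∉ L.
This is a contradiction; hence L is not regular.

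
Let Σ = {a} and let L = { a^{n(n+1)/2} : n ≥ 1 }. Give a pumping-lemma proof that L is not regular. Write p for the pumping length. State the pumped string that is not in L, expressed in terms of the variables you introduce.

a^{p(p+1)/2+k}

Assume L is regular; let p be its pumping constant.
Take w = a^{p(p+1)/2} ∈ L with |w| = p(p+1)/2 ≥ p.
The pumping lemma gives a decomposition w = xyz where |xy| ≤ p and |y| ≥ 1.
Then y = a^k for some k with 1 ≤ k ≤ p.
Pump with i = 2: xy^2z = a^{p(p+1)/2+k}. Since 1 ≤ k ≤ p, p(p+1)/2 < p(p+1)/2+k ≤ p(p+1)/2+p < (p+1)(p+2)/2, so p(p+1)/2+k is strictly between consecutive triangular numbers. So xy^2z ∉ L.
This is a contradiction; hence L is not regular.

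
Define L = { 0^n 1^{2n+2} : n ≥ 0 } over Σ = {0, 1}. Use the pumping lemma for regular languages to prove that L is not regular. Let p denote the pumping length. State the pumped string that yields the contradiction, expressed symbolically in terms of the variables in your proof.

0^{p+k} 1^{2p+2}

Suppose for contradiction that L is regular, and let p be the pumping length.
Take w = 0^p 1^{2p+2}. Then w ∈ L and |w| = 3p+2 ≥ p.
By the pumping lemma, w = xyz with |xy| ≤ p and y is nonempty.
Because |xy| ≤ p and w begins with p copies of 0, we have y = 0^k with 1 ≤ k ≤ p.
Pump with i = 2: xy^2z = 0^{p+k} 1^{2p+2}. For this to lie in L we would need 2p+2 = 2(p+k)+2, which forces k = 0. But k ≥ 1, so xy^2z ∉ L.
Contradiction. Therefore L is not regular.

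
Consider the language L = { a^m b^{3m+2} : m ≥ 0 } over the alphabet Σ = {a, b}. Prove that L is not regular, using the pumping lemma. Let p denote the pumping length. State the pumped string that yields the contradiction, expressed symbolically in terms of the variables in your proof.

Toward a contradiction, assume L is regular with pumping length p.
Let w = a^p b^{3p+2} ∈ L; note |w| = 4p+2 ≥ p.
Write w = xyz as guaranteed by the lemma, with |xy| ≤ p and |y| ≥ 1.
Since the first p symbols of w are all a's and |xy| ≤ p, y lies entirely in the leading a-block: y = a^k for some k with 1 ≤ k ≤ p.
Pump with i = 2: xy^2z = a^{p+k} b^{3p+2}. For this to lie in L we would need 3p+2 = 3(p+k)+2, which forces k = 0. But k ≥ 1, so xy^2z ∉ L.
This is a contradiction; hence L is not regular.

a^{p+k} b^{3p+2}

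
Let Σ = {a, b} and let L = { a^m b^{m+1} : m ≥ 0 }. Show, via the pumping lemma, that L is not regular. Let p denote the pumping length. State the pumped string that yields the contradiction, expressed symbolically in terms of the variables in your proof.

Assume L is regular. Let p be the pumping length given by the pumping lemma.
Choose w = a^p b^{p+1}, which is in L with |w| = 2p+1 ≥ p.
The pumping lemma gives a decomposition w = xyz where |xy| ≤ p and |y| ≥ 1.
The first p characters of w are a's, so xy (and hence y) consists only of a's. Write y = a^k, 1 ≤ k ≤ p.
Pump with i = 2: xy^2z = a^{p+k} b^{p+1}. For this to lie in L we would need p+1 = (p+k)+1, which forces k = 0. But k ≥ 1, so xy^2z ∉ L.
This contradicts the pumping lemma, so L is not regular.

a^{p+k} b^{p+1}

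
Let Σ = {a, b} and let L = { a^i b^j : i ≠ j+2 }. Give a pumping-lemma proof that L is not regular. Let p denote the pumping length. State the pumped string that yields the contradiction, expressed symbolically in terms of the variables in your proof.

a^{p+p!} b^{p+p!-2}

Toward a contradiction, assume L is regular with pumping length p.
Choose w = a^p b^{p+p!-2}. Since p ≠ (p+p!-2)+2 = p+p!, w ∈ L; and |w| ≥ p.
The pumping lemma gives a decomposition w = xyz where |xy| ≤ p and |y| > 0.
The first p characters of w are a's, so xy (and hence y) consists only of a's. Write y = a^k, 1 ≤ k ≤ p.
Since 1 ≤ k ≤ p, k divides p!; set t = 1 + p!/k. Then xy^t z has p + (p!/k)·k = p + p! copies of a. Now the a-count is p+p! and (b-count)+2 = (p+p!-2)+2 = p+p!, so i ≠ j+2 fails. So xy^t z = a^{p+p!} b^{p+p!-2} ∉ L.
This is a contradiction; hence L is not regular.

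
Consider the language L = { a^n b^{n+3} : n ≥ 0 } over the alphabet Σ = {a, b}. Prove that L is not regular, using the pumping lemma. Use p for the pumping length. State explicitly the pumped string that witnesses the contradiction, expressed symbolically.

a^{p+k} b^{p+3}

Assume L is regular; let p be its pumping constant.
Let w = a^p b^{p+3} ∈ L; note |w| = 2p+3 ≥ p.
By the pumping lemma, w = xyz with |xy| ≤ p and |y| > 0.
Because |xy| ≤ p and w begins with p copies of a, we have y = a^k with 1 ≤ k ≤ p.
Pump with i = 2: xy^2z = a^{p+k} b^{p+3}. For this to lie in L we would need p+3 = (p+k)+3, which forces k = 0. But k ≥ 1, so xy^2z ∉ L.
This is a contradiction; hence L is not regular.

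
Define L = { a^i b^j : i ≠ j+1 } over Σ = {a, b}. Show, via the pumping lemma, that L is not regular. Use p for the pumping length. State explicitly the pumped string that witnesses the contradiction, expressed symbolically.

Assume L is regular; let p be its pumping constant.
Choose w = a^p b^{p+p!-1}. Since p ≠ (p+p!-1)+1 = p+p!, w ∈ L; and |w| ≥ p.
Write w = xyz as guaranteed by the lemma, with |xy| ≤ p and |y| ≥ 1.
Since the first p symbols of w are all a's and |xy| ≤ p, y lies entirely in the leading a-block: y = a^k for some k with 1 ≤ k ≤ p.
Since 1 ≤ k ≤ p, k divides p!; set t = 1 + p!/k. Then xy^t z has p + (p!/k)·k = p + p! copies of a. Now the a-count is p+p! and (b-count)+1 = (p+p!-1)+1 = p+p!, so i ≠ j+1 fails. So xy^t z = a^{p+p!} b^{p+p!-1} ∉ L.
This contradicts the pumping lemma, so L is not regular.

a^{p+p!} b^{p+p!-1}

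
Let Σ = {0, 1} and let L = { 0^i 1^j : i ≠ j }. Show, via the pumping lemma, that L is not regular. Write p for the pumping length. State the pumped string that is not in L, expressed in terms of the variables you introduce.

0^{p+p!} 1^{p+p!}

Assume L is regular; let p be its pumping constant.
Choose w = 0^p 1^{p+p!}. Since p ≠ p+p!, w ∈ L; and |w| ≥ p.
The pumping lemma gives a decomposition w = xyz where |xy| ≤ p and y is nonempty.
Because |xy| ≤ p and w begins with p copies of 0, we have y = 0^k with 1 ≤ k ≤ p.
Since 1 ≤ k ≤ p, k divides p!; set t = 1 + p!/k. Then xy^t z has p + (p!/k)·k = p + p! copies of 0. Now the 0-count equals the 1-count, so i ≠ j fails. So xy^t z = 0^{p+p!} 1^{p+p!} ∉ L.
This contradicts the pumping lemma, so L is not regular.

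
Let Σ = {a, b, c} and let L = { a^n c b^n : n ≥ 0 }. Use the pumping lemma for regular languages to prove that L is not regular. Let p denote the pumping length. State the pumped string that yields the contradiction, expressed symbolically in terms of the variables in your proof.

Assume L is regular; let p be its pumping constant.
Take w = a^p c b^p ∈ L with |w| = 2p+1 ≥ p.
The pumping lemma gives a decomposition w = xyz where |xy| ≤ p and |y| > 0.
The first p characters of w are a's, so xy (and hence y) consists only of a's. Write y = a^k, 1 ≤ k ≤ p.
Pump with i = 2: xy^2z = a^{p+k} c b^p, which would require p+k = p. But k ≥ 1, so xy^2z ∉ L.
Contradiction. Therefore L is not regular.

a^{p+k} c b^p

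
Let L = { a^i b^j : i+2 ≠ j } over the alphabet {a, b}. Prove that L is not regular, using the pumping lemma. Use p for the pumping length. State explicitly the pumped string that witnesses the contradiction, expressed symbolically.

Suppose for contradiction that L is regular, and let p be the pumping length.
Choose w = a^p b^{p+p!+2}. Since p ≠ (p+p!+2)-2 = p+p!, w ∈ L; and |w| ≥ p.
The pumping lemma gives a decomposition w = xyz where |xy| ≤ p and |y| > 0.
Because |xy| ≤ p and w begins with p copies of a, we have y = a^k with 1 ≤ k ≤ p.
Since 1 ≤ k ≤ p, k divides p!; set t = 1 + p!/k. Then xy^t z has p + (p!/k)·k = p + p! copies of a. Now the a-count is p+p! and (b-count)-2 = (p+p!+2)-2 = p+p!, so i+2 ≠ j fails. So xy^t z = a^{p+p!} b^{p+p!+2} ∉ L.
This is a contradiction; hence L is not regular.

a^{p+p!} b^{p+p!+2}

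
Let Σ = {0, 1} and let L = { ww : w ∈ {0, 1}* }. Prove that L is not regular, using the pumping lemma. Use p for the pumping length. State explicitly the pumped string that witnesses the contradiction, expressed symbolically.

0^{p+k} 1^p 0^p 1^p

Toward a contradiction, assume L is regular with pumping length p.
Take w = 0^p 1^p 0^p 1^p = uu where u = 0^p1^p; then w ∈ L and |w| = 4p ≥ p.
The pumping lemma gives a decomposition w = xyz where |xy| ≤ p and |y| ≥ 1.
Since the first p symbols of w are all 0's and |xy| ≤ p, y lies entirely in the leading 0-block: y = 0^k for some k with 1 ≤ k ≤ p.
Pump with i = 2: xy^2z = 0^{p+k} 1^p 0^p 1^p, of length 4p+k. Suppose this equals vv. The string starts with 0 and ends with 1, so v does too; thus the boundary between the two copies of v is a 1→0 transition. There is exactly one such transition, at position 2p+k, so |v| = 2p+k and |vv| = 4p+2k ≠ 4p+k since k ≥ 1. So xy^2z ∉ L.
Contradiction. Therefore L is not regular.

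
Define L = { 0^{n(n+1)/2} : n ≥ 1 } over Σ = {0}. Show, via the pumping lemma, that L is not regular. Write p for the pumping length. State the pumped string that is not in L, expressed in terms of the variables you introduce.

Assume L is regular; let p be its pumping constant.
Take w = 0^{p(p+1)/2} ∈ L with |w| = p(p+1)/2 ≥ p.
The pumping lemma gives a decomposition w = xyz where |xy| ≤ p and y is nonempty.
Then y = 0^k for some k with 1 ≤ k ≤ p.
Pump with i = 2: xy^2z = 0^{p(p+1)/2+k}. Since 1 ≤ k ≤ p, p(p+1)/2 < p(p+1)/2+k ≤ p(p+1)/2+p < (p+1)(p+2)/2, so p(p+1)/2+k is strictly between consecutive triangular numbers. So xy^2z ∉ L.
Contradiction. Therefore L is not regular.

0^{p(p+1)/2+k}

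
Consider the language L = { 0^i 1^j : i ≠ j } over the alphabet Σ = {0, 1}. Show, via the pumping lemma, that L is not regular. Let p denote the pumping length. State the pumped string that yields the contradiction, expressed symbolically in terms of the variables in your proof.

0^{p+p!} 1^{p+p!}

Toward a contradiction, assume L is regular with pumping length p.
Choose w = 0^p 1^{p+p!}. Since p ≠ p+p!, w ∈ L; and |w| ≥ p.
By the pumping lemma, w = xyz with |xy| ≤ p and |y| > 0.
Since the first p symbols of w are all 0's and |xy| ≤ p, y lies entirely in the leading 0-block: y = 0^k for some k with 1 ≤ k ≤ p.
Since 1 ≤ k ≤ p, k divides p!; set t = 1 + p!/k. Then xy^t z has p + (p!/k)·k = p + p! copies of 0. Now the 0-count equals the 1-count, so i ≠ j fails. So xy^t z = 0^{p+p!} 1^{p+p!} ∉ L.
Contradiction. Therefore L is not regular.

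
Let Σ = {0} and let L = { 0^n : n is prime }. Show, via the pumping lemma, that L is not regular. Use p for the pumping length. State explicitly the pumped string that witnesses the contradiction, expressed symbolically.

Assume L is regular; let p be its pumping constant.
Let q be a prime with q ≥ p+2 (infinitely many primes exist), and take w = 0^q ∈ L with |w| = q ≥ p.
The pumping lemma gives a decomposition w = xyz where |xy| ≤ p and |y| ≥ 1.
Then y = 0^k for some k with 1 ≤ k ≤ p.
Since 1 ≤ k ≤ p, |xz| = q-k. Pump with i = q+1: |xy^{q+1}z| = (q-k)+(q+1)k = q+qk = q(1+k), which is composite (both factors ≥ 2). So xy^{q+1}z = 0^{q(1+k)} ∉ L.
This is a contradiction; hence L is not regular.

0^{q(1+k)}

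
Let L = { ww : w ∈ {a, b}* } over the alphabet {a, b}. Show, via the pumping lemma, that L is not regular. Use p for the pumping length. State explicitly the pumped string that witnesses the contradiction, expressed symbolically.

Assume L is regular; let p be its pumping constant.
Take w = a^p b^p a^p b^p = uu where u = a^pb^p; then w ∈ L and |w| = 4p ≥ p.
By the pumping lemma, w = xyz with |xy| ≤ p and y is nonempty.
Since the first p symbols of w are all a's and |xy| ≤ p, y lies entirely in the leading a-block: y = a^k for some k with 1 ≤ k ≤ p.
Pump with i = 2: xy^2z = a^{p+k} b^p a^p b^p, of length 4p+k. Suppose this equals vv. The string starts with a and ends with b, so v does too; thus the boundary between the two copies of v is a b→a transition. There is exactly one such transition, at position 2p+k, so |v| = 2p+k and |vv| = 4p+2k ≠ 4p+k since k ≥ 1. So xy^2z ∉ L.
This contradicts the pumping lemma, so L is not regular.

a^{p+k} b^p a^p b^p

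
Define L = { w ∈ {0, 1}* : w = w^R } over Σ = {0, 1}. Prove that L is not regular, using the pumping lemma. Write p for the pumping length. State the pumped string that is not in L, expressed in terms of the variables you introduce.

Assume L is regular. Let p be the pumping length given by the pumping lemma.
Take w = 0^p 1 0^p, a palindrome of length 2p+1 ≥ p.
Write w = xyz as guaranteed by the lemma, with |xy| ≤ p and |y| ≥ 1.
The first p characters of w are 0's, so xy (and hence y) consists only of 0's. Write y = 0^k, 1 ≤ k ≤ p.
Pump with i = 2: xy^2z = 0^{p+k} 1 0^p. Its reverse is 0^p 1 0^{p+k}, which differs from xy^2z since k ≥ 1. So xy^2z is not a palindrome and xy^2z ∉ L.
This contradicts the pumping lemma, so L is not regular.

0^{p+k} 1 0^p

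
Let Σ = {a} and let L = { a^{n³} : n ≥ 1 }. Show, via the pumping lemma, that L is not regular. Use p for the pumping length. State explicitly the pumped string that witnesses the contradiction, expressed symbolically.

a^{p³+k}

Suppose for contradiction that L is regular, and let p be the pumping length.
Take w = a^{p³} ∈ L with |w| = p³ ≥ p.
Write w = xyz as guaranteed by the lemma, with |xy| ≤ p and |y| ≥ 1.
Then y = a^k for some k with 1 ≤ k ≤ p.
Pump with i = 2: xy^2z = a^{p³+k}. Since 1 ≤ k ≤ p, p³ < p³+k ≤ p³+p < p³+3p²+3p+1 = (p+1)³, so p³+k is not a perfect cube. So xy^2z ∉ L.
Contradiction. Therefore L is not regular.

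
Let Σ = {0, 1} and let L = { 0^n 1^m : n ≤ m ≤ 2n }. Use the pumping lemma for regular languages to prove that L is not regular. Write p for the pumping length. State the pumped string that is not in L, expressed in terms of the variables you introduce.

Assume L is regular; let p be its pumping constant.
Take w = 0^p 1^p ∈ L (since p ≤ p ≤ 2p), with |w| = 2p ≥ p.
The pumping lemma gives a decomposition w = xyz where |xy| ≤ p and |y| > 0.
The first p characters of w are 0's, so xy (and hence y) consists only of 0's. Write y = 0^k, 1 ≤ k ≤ p.
Pump with i = 2: xy^2z = 0^{p+k} 1^p. Now n = p+k > p = m, so the condition n ≤ m fails. Thus xy^2z ∉ L.
Contradiction. Therefore L is not regular.

0^{p+k} 1^p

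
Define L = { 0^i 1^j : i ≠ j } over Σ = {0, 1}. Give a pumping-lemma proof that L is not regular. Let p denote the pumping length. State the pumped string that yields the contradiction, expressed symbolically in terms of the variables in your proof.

0^{p+p!} 1^{p+p!}

Suppose for contradiction that L is regular, and let p be the pumping length.
Choose w = 0^p 1^{p+p!}. Since p ≠ p+p!, w ∈ L; and |w| ≥ p.
Write w = xyz as guaranteed by the lemma, with |xy| ≤ p and |y| > 0.
The first p characters of w are 0's, so xy (and hence y) consists only of 0's. Write y = 0^k, 1 ≤ k ≤ p.
Since 1 ≤ k ≤ p, k divides p!; set t = 1 + p!/k. Then xy^t z has p + (p!/k)·k = p + p! copies of 0. Now the 0-count equals the 1-count, so i ≠ j fails. So xy^t z = 0^{p+p!} 1^{p+p!} ∉ L.
This contradicts the pumping lemma, so L is not regular.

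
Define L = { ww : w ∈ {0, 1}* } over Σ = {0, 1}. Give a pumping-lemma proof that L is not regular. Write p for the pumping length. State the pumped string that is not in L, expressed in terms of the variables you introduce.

0^{p+k} 1^p 0^p 1^p

Toward a contradiction, assume L is regular with pumping length p.
Take w = 0^p 1^p 0^p 1^p = uu where u = 0^p1^p; then w ∈ L and |w| = 4p ≥ p.
Write w = xyz as guaranteed by the lemma, with |xy| ≤ p and |y| > 0.
Because |xy| ≤ p and w begins with p copies of 0, we have y = 0^k with 1 ≤ k ≤ p.
Pump with i = 2: xy^2z = 0^{p+k} 1^p 0^p 1^p, of length 4p+k. Suppose this equals vv. The string starts with 0 and ends with 1, so v does too; thus the boundary between the two copies of v is a 1→0 transition. There is exactly one such transition, at position 2p+k, so |v| = 2p+k and |vv| = 4p+2k ≠ 4p+k since k ≥ 1. So xy^2z ∉ L.
This contradicts the pumping lemma, so L is not regular.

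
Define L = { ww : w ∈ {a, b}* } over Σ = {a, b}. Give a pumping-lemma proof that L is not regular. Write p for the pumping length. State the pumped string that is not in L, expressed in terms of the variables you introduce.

a^{p+k} b^p a^p b^p

Suppose for contradiction that L is regular, and let p be the pumping length.
Take w = a^p b^p a^p b^p = uu where u = a^pb^p; then w ∈ L and |w| = 4p ≥ p.
By the pumping lemma, w = xyz with |xy| ≤ p and |y| > 0.
The first p characters of w are a's, so xy (and hence y) consists only of a's. Write y = a^k, 1 ≤ k ≤ p.
Pump with i = 2: xy^2z = a^{p+k} b^p a^p b^p, of length 4p+k. Suppose this equals vv. The string starts with a and ends with b, so v does too; thus the boundary between the two copies of v is a b→a transition. There is exactly one such transition, at position 2p+k, so |v| = 2p+k and |vv| = 4p+2k ≠ 4p+k since k ≥ 1. So xy^2z ∉ L.
Contradiction. Therefore L is not regular.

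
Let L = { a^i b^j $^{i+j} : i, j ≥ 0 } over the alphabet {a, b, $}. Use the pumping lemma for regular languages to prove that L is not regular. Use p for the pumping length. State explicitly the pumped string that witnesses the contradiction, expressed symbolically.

Suppose for contradiction that L is regular, and let p be the pumping length.
Take w = a^p b^p $^{2p} ∈ L (with i=j=p, i+j=2p), |w| = 4p ≥ p.
Write w = xyz as guaranteed by the lemma, with |xy| ≤ p and |y| ≥ 1.
Because |xy| ≤ p and w begins with p copies of a, we have y = a^k with 1 ≤ k ≤ p.
Consider xy^2z = a^{p+k} b^p $^{2p}. Now the a- and b-counts sum to 2p+k, but the $-count is 2p ≠ 2p+k. So xy^2z ∉ L.
Contradiction. Therefore L is not regular.

a^{p+k} b^p $^{2p}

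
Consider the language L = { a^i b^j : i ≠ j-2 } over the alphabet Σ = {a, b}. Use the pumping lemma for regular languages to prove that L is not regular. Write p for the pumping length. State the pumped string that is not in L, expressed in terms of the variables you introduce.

Toward a contradiction, assume L is regular with pumping length p.
Choose w = a^p b^{p+p!+2}. Since p ≠ (p+p!+2)-2 = p+p!, w ∈ L; and |w| ≥ p.
By the pumping lemma, w = xyz with |xy| ≤ p and |y| ≥ 1.
Since the first p symbols of w are all a's and |xy| ≤ p, y lies entirely in the leading a-block: y = a^k for some k with 1 ≤ k ≤ p.
Since 1 ≤ k ≤ p, k divides p!; set t = 1 + p!/k. Then xy^t z has p + (p!/k)·k = p + p! copies of a. Now the a-count is p+p! and (b-count)-2 = (p+p!+2)-2 = p+p!, so i ≠ j-2 fails. So xy^t z = a^{p+p!} b^{p+p!+2} ∉ L.
Contradiction. Therefore L is not regular.

a^{p+p!} b^{p+p!+2}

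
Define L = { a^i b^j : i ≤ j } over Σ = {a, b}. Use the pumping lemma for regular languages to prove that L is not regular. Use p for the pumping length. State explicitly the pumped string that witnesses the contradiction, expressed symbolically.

Assume L is regular; let p be its pumping constant.
Choose w = a^p b^p ∈ L, with |w| = 2p ≥ p.
The pumping lemma gives a decomposition w = xyz where |xy| ≤ p and |y| > 0.
The first p characters of w are a's, so xy (and hence y) consists only of a's. Write y = a^k, 1 ≤ k ≤ p.
Consider xy^2z = a^{p+k} b^p. Since k ≥ 1, the a-count p+k exceeds the b-count p, so i ≤ j fails; thus xy^2z ∉ L.
This is a contradiction; hence L is not regular.

a^{p+k} b^p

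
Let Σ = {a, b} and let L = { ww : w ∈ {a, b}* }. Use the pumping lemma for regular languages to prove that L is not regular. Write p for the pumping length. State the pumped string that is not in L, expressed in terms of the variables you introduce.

a^{p+k} b^p a^p b^p

Assume L is regular. Let p be the pumping length given by the pumping lemma.
Take w = a^p b^p a^p b^p = uu where u = a^pb^p; then w ∈ L and |w| = 4p ≥ p.
The pumping lemma gives a decomposition w = xyz where |xy| ≤ p and y is nonempty.
Because |xy| ≤ p and w begins with p copies of a, we have y = a^k with 1 ≤ k ≤ p.
Pump with i = 2: xy^2z = a^{p+k} b^p a^p b^p, of length 4p+k. Suppose this equals vv. The string starts with a and ends with b, so v does too; thus the boundary between the two copies of v is a b→a transition. There is exactly one such transition, at position 2p+k, so |v| = 2p+k and |vv| = 4p+2k ≠ 4p+k since k ≥ 1. So xy^2z ∉ L.
Contradiction. Therefore L is not regular.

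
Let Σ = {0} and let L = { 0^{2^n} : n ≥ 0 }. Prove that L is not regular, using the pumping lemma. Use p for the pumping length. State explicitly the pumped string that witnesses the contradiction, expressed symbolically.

0^{2^p+k}

Suppose for contradiction that L is regular, and let p be the pumping length.
Take w = 0^{2^p} ∈ L with |w| = 2^p ≥ p.
Write w = xyz as guaranteed by the lemma, with |xy| ≤ p and |y| > 0.
Then y = 0^k for some k with 1 ≤ k ≤ p.
Pump with i = 2: xy^2z = 0^{2^p+k}. Since 1 ≤ k ≤ p < 2^p, we have 2^p < 2^p+k < 2^{p+1}, so 2^p+k is not a power of 2. So xy^2z ∉ L.
Contradiction. Therefore L is not regular.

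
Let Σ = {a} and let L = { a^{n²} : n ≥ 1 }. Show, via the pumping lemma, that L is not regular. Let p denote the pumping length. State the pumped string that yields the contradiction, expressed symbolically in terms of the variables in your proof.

a^{p²+k}

Toward a contradiction, assume L is regular with pumping length p.
Take w = a^{p²} ∈ L with |w| = p² ≥ p.
Write w = xyz as guaranteed by the lemma, with |xy| ≤ p and |y| > 0.
Then y = a^k for some k with 1 ≤ k ≤ p.
Pump with i = 2: xy^2z = a^{p²+k}. Since 1 ≤ k ≤ p, p² < p²+k ≤ p²+p < (p+1)², so p²+k lies strictly between consecutive squares and is not a perfect square. So xy^2z ∉ L.
This is a contradiction; hence L is not regular.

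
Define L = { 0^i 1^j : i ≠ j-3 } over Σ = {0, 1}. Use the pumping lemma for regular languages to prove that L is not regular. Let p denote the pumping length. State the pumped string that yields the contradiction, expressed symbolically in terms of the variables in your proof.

Suppose for contradiction that L is regular, and let p be the pumping length.
Choose w = 0^p 1^{p+p!+3}. Since p ≠ (p+p!+3)-3 = p+p!, w ∈ L; and |w| ≥ p.
Write w = xyz as guaranteed by the lemma, with |xy| ≤ p and y is nonempty.
The first p characters of w are 0's, so xy (and hence y) consists only of 0's. Write y = 0^k, 1 ≤ k ≤ p.
Since 1 ≤ k ≤ p, k divides p!; set t = 1 + p!/k. Then xy^t z has p + (p!/k)·k = p + p! copies of 0. Now the 0-count is p+p! and (1-count)-3 = (p+p!+3)-3 = p+p!, so i ≠ j-3 fails. So xy^t z = 0^{p+p!} 1^{p+p!+3} ∉ L.
This is a contradiction; hence L is not regular.

0^{p+p!} 1^{p+p!+3}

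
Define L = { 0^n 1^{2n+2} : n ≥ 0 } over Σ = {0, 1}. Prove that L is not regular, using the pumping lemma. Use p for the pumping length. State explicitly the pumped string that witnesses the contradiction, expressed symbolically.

0^{p+k} 1^{2p+2}

Toward a contradiction, assume L is regular with pumping length p.
Take w = 0^p 1^{2p+2}. Then w ∈ L and |w| = 3p+2 ≥ p.
Write w = xyz as guaranteed by the lemma, with |xy| ≤ p and |y| > 0.
Since the first p symbols of w are all 0's and |xy| ≤ p, y lies entirely in the leading 0-block: y = 0^k for some k with 1 ≤ k ≤ p.
Pump with i = 2: xy^2z = 0^{p+k} 1^{2p+2}. For this to lie in L we would need 2p+2 = 2(p+k)+2, which forces k = 0. But k ≥ 1, so xy^2z ∉ L.
This contradicts the pumping lemma, so L is not regular.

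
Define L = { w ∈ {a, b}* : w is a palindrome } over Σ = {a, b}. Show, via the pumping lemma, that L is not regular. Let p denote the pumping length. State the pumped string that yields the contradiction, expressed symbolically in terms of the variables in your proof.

Assume L is regular. Let p be the pumping length given by the pumping lemma.
Take w = a^p b a^p, a palindrome of length 2p+1 ≥ p.
By the pumping lemma, w = xyz with |xy| ≤ p and |y| ≥ 1.
Since the first p symbols of w are all a's and |xy| ≤ p, y lies entirely in the leading a-block: y = a^k for some k with 1 ≤ k ≤ p.
Pump with i = 2: xy^2z = a^{p+k} b a^p. Its reverse is a^p b a^{p+k}, which differs from xy^2z since k ≥ 1. So xy^2z is not a palindrome and xy^2z ∉ L.
This contradicts the pumping lemma, so L is not regular.

a^{p+k} b a^p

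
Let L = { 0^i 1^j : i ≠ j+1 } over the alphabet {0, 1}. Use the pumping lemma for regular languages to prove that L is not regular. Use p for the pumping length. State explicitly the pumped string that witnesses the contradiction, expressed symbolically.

Assume L is regular. Let p be the pumping length given by the pumping lemma.
Choose w = 0^p 1^{p+p!-1}. Since p ≠ (p+p!-1)+1 = p+p!, w ∈ L; and |w| ≥ p.
By the pumping lemma, w = xyz with |xy| ≤ p and |y| > 0.
Because |xy| ≤ p and w begins with p copies of 0, we have y = 0^k with 1 ≤ k ≤ p.
Since 1 ≤ k ≤ p, k divides p!; set t = 1 + p!/k. Then xy^t z has p + (p!/k)·k = p + p! copies of 0. Now the 0-count is p+p! and (1-count)+1 = (p+p!-1)+1 = p+p!, so i ≠ j+1 fails. So xy^t z = 0^{p+p!} 1^{p+p!-1} ∉ L.
This is a contradiction; hence L is not regular.

0^{p+p!} 1^{p+p!-1}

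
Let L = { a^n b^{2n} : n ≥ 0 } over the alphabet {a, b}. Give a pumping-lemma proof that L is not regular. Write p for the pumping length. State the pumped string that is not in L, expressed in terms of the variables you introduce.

Assume L is regular. Let p be the pumping length given by the pumping lemma.
Take w = a^p b^{2p}. Then w ∈ L and |w| = 3p ≥ p.
Write w = xyz as guaranteed by the lemma, with |xy| ≤ p and |y| ≥ 1.
The first p characters of w are a's, so xy (and hence y) consists only of a's. Write y = a^k, 1 ≤ k ≤ p.
Pump with i = 2: xy^2z = a^{p+k} b^{2p}. For this to lie in L we would need 2p = 2(p+k), which forces k = 0. But k ≥ 1, so xy^2z ∉ L.
This is a contradiction; hence L is not regular.

a^{p+k} b^{2p}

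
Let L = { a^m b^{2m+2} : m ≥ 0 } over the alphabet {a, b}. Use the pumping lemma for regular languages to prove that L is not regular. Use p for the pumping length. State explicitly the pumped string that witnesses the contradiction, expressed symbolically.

a^{p+k} b^{2p+2}

Assume L is regular; let p be its pumping constant.
Take w = a^p b^{2p+2}. Then w ∈ L and |w| = 3p+2 ≥ p.
Write w = xyz as guaranteed by the lemma, with |xy| ≤ p and |y| ≥ 1.
Since the first p symbols of w are all a's and |xy| ≤ p, y lies entirely in the leading a-block: y = a^k for some k with 1 ≤ k ≤ p.
Pump with i = 2: xy^2z = a^{p+k} b^{2p+2}. For this to lie in L we would need 2p+2 = 2(p+k)+2, which forces k = 0. But k ≥ 1, so xy^2z ∉ L.
Contradiction. Therefore L is not regular.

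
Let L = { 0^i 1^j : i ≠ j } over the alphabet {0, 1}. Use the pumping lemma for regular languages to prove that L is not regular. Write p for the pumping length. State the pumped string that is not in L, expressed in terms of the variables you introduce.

0^{p+p!} 1^{p+p!}

Assume L is regular. Let p be the pumping length given by the pumping lemma.
Choose w = 0^p 1^{p+p!}. Since p ≠ p+p!, w ∈ L; and |w| ≥ p.
The pumping lemma gives a decomposition w = xyz where |xy| ≤ p and |y| ≥ 1.
Because |xy| ≤ p and w begins with p copies of 0, we have y = 0^k with 1 ≤ k ≤ p.
Since 1 ≤ k ≤ p, k divides p!; set t = 1 + p!/k. Then xy^t z has p + (p!/k)·k = p + p! copies of 0. Now the 0-count equals the 1-count, so i ≠ j fails. So xy^t z = 0^{p+p!} 1^{p+p!} ∉ L.
This is a contradiction; hence L is not regular.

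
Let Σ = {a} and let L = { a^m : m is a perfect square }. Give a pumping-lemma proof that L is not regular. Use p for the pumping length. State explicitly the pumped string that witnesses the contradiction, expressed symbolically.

a^{p²+k}

Assume L is regular; let p be its pumping constant.
Take w = a^{p²} ∈ L with |w| = p² ≥ p.
Write w = xyz as guaranteed by the lemma, with |xy| ≤ p and |y| > 0.
Then y = a^k for some k with 1 ≤ k ≤ p.
Pump with i = 2: xy^2z = a^{p²+k}. Since 1 ≤ k ≤ p, p² < p²+k ≤ p²+p < (p+1)², so p²+k lies strictly between consecutive squares and is not a perfect square. So xy^2z ∉ L.
Contradiction. Therefore L is not regular.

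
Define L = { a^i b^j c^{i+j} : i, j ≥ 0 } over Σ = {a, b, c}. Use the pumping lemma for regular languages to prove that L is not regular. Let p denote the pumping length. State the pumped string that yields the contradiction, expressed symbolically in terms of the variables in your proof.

a^{p+k} b^p c^{2p}

Assume L is regular. Let p be the pumping length given by the pumping lemma.
Take w = a^p b^p c^{2p} ∈ L (with i=j=p, i+j=2p), |w| = 4p ≥ p.
By the pumping lemma, w = xyz with |xy| ≤ p and y is nonempty.
The first p characters of w are a's, so xy (and hence y) consists only of a's. Write y = a^k, 1 ≤ k ≤ p.
Consider xy^2z = a^{p+k} b^p c^{2p}. Now the a- and b-counts sum to 2p+k, but the c-count is 2p ≠ 2p+k. So xy^2z ∉ L.
This contradicts the pumping lemma, so L is not regular.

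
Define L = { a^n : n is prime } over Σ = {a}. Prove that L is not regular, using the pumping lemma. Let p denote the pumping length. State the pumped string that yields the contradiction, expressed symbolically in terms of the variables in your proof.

a^{q(1+k)}

Assume L is regular; let p be its pumping constant.
Let q be a prime with q ≥ p+2 (infinitely many primes exist), and take w = a^q ∈ L with |w| = q ≥ p.
By the pumping lemma, w = xyz with |xy| ≤ p and |y| > 0.
Then y = a^k for some k with 1 ≤ k ≤ p.
Since 1 ≤ k ≤ p, |xz| = q-k. Pump with i = q+1: |xy^{q+1}z| = (q-k)+(q+1)k = q+qk = q(1+k), which is composite (both factors ≥ 2). So xy^{q+1}z = a^{q(1+k)} ∉ L.
This contradicts the pumping lemma, so L is not regular.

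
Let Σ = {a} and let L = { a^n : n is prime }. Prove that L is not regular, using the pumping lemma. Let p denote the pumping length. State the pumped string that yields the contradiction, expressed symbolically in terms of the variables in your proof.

Assume L is regular. Let p be the pumping length given by the pumping lemma.
Let q be a prime with q ≥ p+2 (infinitely many primes exist), and take w = a^q ∈ L with |w| = q ≥ p.
The pumping lemma gives a decomposition w = xyz where |xy| ≤ p and y is nonempty.
Then y = a^k for some k with 1 ≤ k ≤ p.
Since 1 ≤ k ≤ p, |xz| = q-k. Pump with i = q+1: |xy^{q+1}z| = (q-k)+(q+1)k = q+qk = q(1+k), which is composite (both factors ≥ 2). So xy^{q+1}z = a^{q(1+k)} ∉ L.
This is a contradiction; hence L is not regular.

a^{q(1+k)}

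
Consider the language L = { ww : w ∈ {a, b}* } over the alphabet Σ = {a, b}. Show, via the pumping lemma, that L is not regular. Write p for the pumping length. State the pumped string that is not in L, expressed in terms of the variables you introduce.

Suppose for contradiction that L is regular, and let p be the pumping length.
Take w = a^p b^p a^p b^p = uu where u = a^pb^p; then w ∈ L and |w| = 4p ≥ p.
The pumping lemma gives a decomposition w = xyz where |xy| ≤ p and |y| > 0.
Because |xy| ≤ p and w begins with p copies of a, we have y = a^k with 1 ≤ k ≤ p.
Pump with i = 2: xy^2z = a^{p+k} b^p a^p b^p, of length 4p+k. Suppose this equals vv. The string starts with a and ends with b, so v does too; thus the boundary between the two copies of v is a b→a transition. There is exactly one such transition, at position 2p+k, so |v| = 2p+k and |vv| = 4p+2k ≠ 4p+k since k ≥ 1. So xy^2z ∉ L.
Contradiction. Therefore L is not regular.

a^{p+k} b^p a^p b^p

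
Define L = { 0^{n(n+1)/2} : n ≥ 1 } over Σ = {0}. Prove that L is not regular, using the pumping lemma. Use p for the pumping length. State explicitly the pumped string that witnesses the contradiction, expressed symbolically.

Assume L is regular. Let p be the pumping length given by the pumping lemma.
Take w = 0^{p(p+1)/2} ∈ L with |w| = p(p+1)/2 ≥ p.
The pumping lemma gives a decomposition w = xyz where |xy| ≤ p and |y| > 0.
Then y = 0^k for some k with 1 ≤ k ≤ p.
Pump with i = 2: xy^2z = 0^{p(p+1)/2+k}. Since 1 ≤ k ≤ p, p(p+1)/2 < p(p+1)/2+k ≤ p(p+1)/2+p < (p+1)(p+2)/2, so p(p+1)/2+k is strictly between consecutive triangular numbers. So xy^2z ∉ L.
This is a contradiction; hence L is not regular.

0^{p(p+1)/2+k}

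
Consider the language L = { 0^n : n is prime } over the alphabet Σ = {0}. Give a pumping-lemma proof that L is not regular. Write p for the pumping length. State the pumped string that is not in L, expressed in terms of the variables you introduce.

0^{q(1+k)}

Assume L is regular. Let p be the pumping length given by the pumping lemma.
Let q be a prime with q ≥ p+2 (infinitely many primes exist), and take w = 0^q ∈ L with |w| = q ≥ p.
By the pumping lemma, w = xyz with |xy| ≤ p and |y| > 0.
Then y = 0^k for some k with 1 ≤ k ≤ p.
Since 1 ≤ k ≤ p, |xz| = q-k. Pump with i = q+1: |xy^{q+1}z| = (q-k)+(q+1)k = q+qk = q(1+k), which is composite (both factors ≥ 2). So xy^{q+1}z = 0^{q(1+k)} ∉ L.
This is a contradiction; hence L is not regular.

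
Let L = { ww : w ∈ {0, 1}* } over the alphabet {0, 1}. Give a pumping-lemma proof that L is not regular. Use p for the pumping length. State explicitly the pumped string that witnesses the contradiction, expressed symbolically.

0^{p+k} 1^p 0^p 1^p

Assume L is regular; let p be its pumping constant.
Take w = 0^p 1^p 0^p 1^p = uu where u = 0^p1^p; then w ∈ L and |w| = 4p ≥ p.
The pumping lemma gives a decomposition w = xyz where |xy| ≤ p and y is nonempty.
The first p characters of w are 0's, so xy (and hence y) consists only of 0's. Write y = 0^k, 1 ≤ k ≤ p.
Pump with i = 2: xy^2z = 0^{p+k} 1^p 0^p 1^p, of length 4p+k. Suppose this equals vv. The string starts with 0 and ends with 1, so v does too; thus the boundary between the two copies of v is a 1→0 transition. There is exactly one such transition, at position 2p+k, so |v| = 2p+k and |vv| = 4p+2k ≠ 4p+k since k ≥ 1. So xy^2z ∉ L.
Contradiction. Therefore L is not regular.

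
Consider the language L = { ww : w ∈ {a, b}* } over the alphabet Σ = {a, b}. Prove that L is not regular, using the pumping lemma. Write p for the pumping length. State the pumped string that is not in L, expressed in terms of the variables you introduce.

a^{p+k} b^p a^p b^p

Assume L is regular; let p be its pumping constant.
Take w = a^p b^p a^p b^p = uu where u = a^pb^p; then w ∈ L and |w| = 4p ≥ p.
By the pumping lemma, w = xyz with |xy| ≤ p and |y| ≥ 1.
Because |xy| ≤ p and w begins with p copies of a, we have y = a^k with 1 ≤ k ≤ p.
Pump with i = 2: xy^2z = a^{p+k} b^p a^p b^p, of length 4p+k. Suppose this equals vv. The string starts with a and ends with b, so v does too; thus the boundary between the two copies of v is a b→a transition. There is exactly one such transition, at position 2p+k, so |v| = 2p+k and |vv| = 4p+2k ≠ 4p+k since k ≥ 1. So xy^2z ∉ L.
This contradicts the pumping lemma, so L is not regular.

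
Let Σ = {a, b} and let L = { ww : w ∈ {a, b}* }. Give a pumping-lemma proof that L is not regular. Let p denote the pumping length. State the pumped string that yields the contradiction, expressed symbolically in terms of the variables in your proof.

Assume L is regular; let p be its pumping constant.
Take w = a^p b^p a^p b^p = uu where u = a^pb^p; then w ∈ L and |w| = 4p ≥ p.
By the pumping lemma, w = xyz with |xy| ≤ p and |y| > 0.
Since the first p symbols of w are all a's and |xy| ≤ p, y lies entirely in the leading a-block: y = a^k for some k with 1 ≤ k ≤ p.
Pump with i = 2: xy^2z = a^{p+k} b^p a^p b^p, of length 4p+k. Suppose this equals vv. The string starts with a and ends with b, so v does too; thus the boundary between the two copies of v is a b→a transition. There is exactly one such transition, at position 2p+k, so |v| = 2p+k and |vv| = 4p+2k ≠ 4p+k since k ≥ 1. So xy^2z ∉ L.
This contradicts the pumping lemma, so L is not regular.

a^{p+k} b^p a^p b^p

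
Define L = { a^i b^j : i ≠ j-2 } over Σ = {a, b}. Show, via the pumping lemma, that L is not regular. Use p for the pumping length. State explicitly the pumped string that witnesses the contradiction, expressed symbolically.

a^{p+p!} b^{p+p!+2}

Toward a contradiction, assume L is regular with pumping length p.
Choose w = a^p b^{p+p!+2}. Since p ≠ (p+p!+2)-2 = p+p!, w ∈ L; and |w| ≥ p.
Write w = xyz as guaranteed by the lemma, with |xy| ≤ p and y is nonempty.
Because |xy| ≤ p and w begins with p copies of a, we have y = a^k with 1 ≤ k ≤ p.
Since 1 ≤ k ≤ p, k divides p!; set t = 1 + p!/k. Then xy^t z has p + (p!/k)·k = p + p! copies of a. Now the a-count is p+p! and (b-count)-2 = (p+p!+2)-2 = p+p!, so i ≠ j-2 fails. So xy^t z = a^{p+p!} b^{p+p!+2} ∉ L.
This is a contradiction; hence L is not regular.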